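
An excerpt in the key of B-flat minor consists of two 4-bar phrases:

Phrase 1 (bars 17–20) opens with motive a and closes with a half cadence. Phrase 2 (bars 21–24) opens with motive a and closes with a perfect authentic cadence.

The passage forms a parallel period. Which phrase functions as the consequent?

phrase 2

The phrase ending with the weaker cadence (half cadence) is the antecedent; the one ending more conclusively (perfect authentic cadence) is the consequent. The consequent is phrase 2.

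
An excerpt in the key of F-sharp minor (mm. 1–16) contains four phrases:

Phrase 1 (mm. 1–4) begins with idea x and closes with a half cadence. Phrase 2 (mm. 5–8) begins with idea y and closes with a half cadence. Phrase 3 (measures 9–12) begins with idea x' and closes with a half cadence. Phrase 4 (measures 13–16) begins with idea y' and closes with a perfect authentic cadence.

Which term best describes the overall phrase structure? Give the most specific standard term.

parallel double period

Four phrases in two halves: the first half (bars 1-8) ends with a half cadence, the second (mm. 9–16) with a perfect authentic cadence — a large antecedent–consequent pair, i.e. a double period.
Phrase 3 begins with the same material as phrase 1, making it parallel.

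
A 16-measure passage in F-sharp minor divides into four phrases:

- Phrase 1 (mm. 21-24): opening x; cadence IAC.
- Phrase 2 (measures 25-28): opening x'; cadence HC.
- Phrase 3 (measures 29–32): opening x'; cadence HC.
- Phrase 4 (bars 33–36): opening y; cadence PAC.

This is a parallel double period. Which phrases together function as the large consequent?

phrases 3 and 4

In a double period the first pair of phrases (ending half cadence) is the large antecedent and the second pair (ending perfect authentic cadence) is the large consequent; the consequent is phrases 3 and 4.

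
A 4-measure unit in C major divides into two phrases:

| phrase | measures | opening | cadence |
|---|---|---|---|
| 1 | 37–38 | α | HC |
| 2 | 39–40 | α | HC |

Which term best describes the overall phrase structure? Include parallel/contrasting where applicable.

Both phrases have the same opening (α) and the same cadence (half cadence): the second is a restatement, not a consequent, so this is a repeated phrase rather than a period.

repeated phrase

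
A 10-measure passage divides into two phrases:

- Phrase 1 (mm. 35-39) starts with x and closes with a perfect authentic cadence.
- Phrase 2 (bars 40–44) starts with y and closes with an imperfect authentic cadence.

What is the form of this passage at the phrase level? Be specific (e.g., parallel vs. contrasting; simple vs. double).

The second phrase closes with an imperfect authentic cadence, which is not stronger than the first phrase's perfect authentic cadence; without a weak→strong cadential pair there is no antecedent–consequent relationship, so this is a phrase group rather than a period.

phrase group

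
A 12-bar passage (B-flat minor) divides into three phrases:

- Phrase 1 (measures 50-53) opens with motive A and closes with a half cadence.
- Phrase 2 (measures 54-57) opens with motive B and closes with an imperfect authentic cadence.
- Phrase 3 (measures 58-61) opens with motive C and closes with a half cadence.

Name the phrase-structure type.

phrase group

The final phrase closes with a half cadence, which is not stronger than the preceding imperfect authentic cadence; the 3 phrases lack an overall antecedent–consequent design and so form a phrase group.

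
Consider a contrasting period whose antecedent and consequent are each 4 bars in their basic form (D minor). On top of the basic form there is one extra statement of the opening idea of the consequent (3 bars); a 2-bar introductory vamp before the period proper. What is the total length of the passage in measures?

13 measures

Basic contrasting period: 4 + 4 = 8 bars.
8 (basic form) + 3 (extra statement) + 2 (introduction) = 13.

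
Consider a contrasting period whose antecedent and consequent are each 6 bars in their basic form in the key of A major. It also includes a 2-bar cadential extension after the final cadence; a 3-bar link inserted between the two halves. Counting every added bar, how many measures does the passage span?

Basic contrasting period: 6 + 6 = 12 bars.
12 (basic form) + 2 (cadential extension) + 3 (link) = 17.

17 measures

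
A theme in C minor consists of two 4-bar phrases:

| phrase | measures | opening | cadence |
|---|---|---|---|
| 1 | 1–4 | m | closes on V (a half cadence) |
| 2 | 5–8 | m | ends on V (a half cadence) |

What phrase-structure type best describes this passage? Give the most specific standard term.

repeated phrase

Both phrases have the same opening (m) and the same cadence (half cadence): the second is a restatement, not a consequent, so this is a repeated phrase rather than a period.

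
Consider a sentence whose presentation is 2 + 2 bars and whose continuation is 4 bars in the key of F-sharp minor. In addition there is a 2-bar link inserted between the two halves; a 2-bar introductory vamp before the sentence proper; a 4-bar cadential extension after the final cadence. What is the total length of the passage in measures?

16 measures

Basic sentence: 2 + 2 + 4 = 8 bars.
8 (basic form) + 2 (link) + 2 (introduction) + 4 (cadential extension) = 16.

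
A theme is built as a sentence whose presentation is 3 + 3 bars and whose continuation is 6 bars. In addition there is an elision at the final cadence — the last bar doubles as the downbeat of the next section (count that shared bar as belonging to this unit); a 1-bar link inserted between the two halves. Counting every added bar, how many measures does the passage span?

13 measures

Basic sentence: 3 + 3 + 6 = 12 bars.
12 (basic form) + 1 (link) = 13.
The elision shares a bar with the next section but does not change this unit's count.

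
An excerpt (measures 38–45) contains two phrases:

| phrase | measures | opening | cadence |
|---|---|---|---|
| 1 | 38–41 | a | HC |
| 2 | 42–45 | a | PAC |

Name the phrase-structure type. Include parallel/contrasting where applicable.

Phrase 1 ends with a half cadence (weaker) and phrase 2 with a perfect authentic cadence (stronger): antecedent + consequent = a period.
The two phrases open with the same material (a / a), so the period is parallel.

parallel period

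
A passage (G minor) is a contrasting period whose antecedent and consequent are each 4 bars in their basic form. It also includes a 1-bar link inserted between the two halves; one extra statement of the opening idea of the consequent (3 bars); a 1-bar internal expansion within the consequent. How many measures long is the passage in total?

13 measures

Basic contrasting period: 4 + 4 = 8 bars.
8 (basic form) + 1 (link) + 3 (extra statement) + 1 (internal expansion) = 13.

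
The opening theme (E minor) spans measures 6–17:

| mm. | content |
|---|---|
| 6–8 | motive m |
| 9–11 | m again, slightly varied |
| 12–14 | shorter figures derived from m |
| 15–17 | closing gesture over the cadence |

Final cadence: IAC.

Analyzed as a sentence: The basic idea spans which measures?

The presentation of a sentence is the basic idea (mm. 6–8) plus its repetition (bars 9-11); the basic idea is therefore measures 6–8.

measures 6–8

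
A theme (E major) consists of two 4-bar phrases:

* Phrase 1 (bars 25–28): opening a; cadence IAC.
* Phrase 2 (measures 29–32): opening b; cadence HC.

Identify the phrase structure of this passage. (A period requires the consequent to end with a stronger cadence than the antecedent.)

phrase group

The second phrase closes with a half cadence, which is not stronger than the first phrase's imperfect authentic cadence; without a weak→strong cadential pair there is no antecedent–consequent relationship, so this is a phrase group rather than a period.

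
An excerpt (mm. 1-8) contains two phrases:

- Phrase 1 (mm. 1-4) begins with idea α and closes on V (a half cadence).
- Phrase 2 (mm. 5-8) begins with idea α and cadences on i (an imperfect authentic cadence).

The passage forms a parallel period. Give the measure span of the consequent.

The antecedent is the phrase ending with the weaker cadence (half cadence, phrase 1) and the consequent the one ending more conclusively (imperfect authentic cadence, phrase 2); the consequent is bars 5–8.

measures 5–8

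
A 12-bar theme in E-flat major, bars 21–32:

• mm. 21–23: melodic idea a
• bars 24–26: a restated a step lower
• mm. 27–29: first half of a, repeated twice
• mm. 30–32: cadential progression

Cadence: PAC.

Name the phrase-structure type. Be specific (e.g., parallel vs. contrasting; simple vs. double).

Basic idea (mm. 21–23) + its repetition (mm. 24–26) form the presentation; fragmentation and cadence (bars 27–32) form the continuation — the 12-bar whole is a sentence.

sentence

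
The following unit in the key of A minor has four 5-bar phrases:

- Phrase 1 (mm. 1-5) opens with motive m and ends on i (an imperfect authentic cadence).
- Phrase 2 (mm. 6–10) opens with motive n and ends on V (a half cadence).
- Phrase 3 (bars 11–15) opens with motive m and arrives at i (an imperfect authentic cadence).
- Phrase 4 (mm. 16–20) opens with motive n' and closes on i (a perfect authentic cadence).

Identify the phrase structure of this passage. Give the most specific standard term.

Four phrases in two halves: the first half (measures 1-10) ends with a half cadence, the second (mm. 11–20) with a perfect authentic cadence — a large antecedent–consequent pair, i.e. a double period.
Phrase 3 begins with the same material as phrase 1, making it parallel.

parallel double period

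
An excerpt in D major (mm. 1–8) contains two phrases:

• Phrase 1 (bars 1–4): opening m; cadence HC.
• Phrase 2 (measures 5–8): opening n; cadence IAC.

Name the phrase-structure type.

contrasting period

Phrase 1 ends with a half cadence (weaker) and phrase 2 with an imperfect authentic cadence (stronger): antecedent + consequent = a period.
The two phrases open with different material (m / n), so the period is contrasting.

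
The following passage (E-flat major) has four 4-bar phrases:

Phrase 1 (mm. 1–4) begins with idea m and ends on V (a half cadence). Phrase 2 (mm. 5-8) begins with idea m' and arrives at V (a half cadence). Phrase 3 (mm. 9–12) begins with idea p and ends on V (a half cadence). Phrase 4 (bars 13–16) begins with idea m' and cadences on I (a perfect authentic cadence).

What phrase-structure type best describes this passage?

Four phrases in two halves: the first half (mm. 1–8) ends with a half cadence, the second (mm. 9–16) with a perfect authentic cadence — a large antecedent–consequent pair, i.e. a double period.
Phrase 3 begins with different material from phrase 1, making it contrasting.

contrasting double period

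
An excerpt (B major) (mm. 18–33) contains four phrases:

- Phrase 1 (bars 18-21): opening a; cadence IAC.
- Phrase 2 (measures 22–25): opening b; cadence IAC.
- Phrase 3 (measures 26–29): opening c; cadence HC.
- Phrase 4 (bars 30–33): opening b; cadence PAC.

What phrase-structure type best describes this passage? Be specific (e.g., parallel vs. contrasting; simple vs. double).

Four phrases in two halves: the first half (mm. 18–25) ends with an imperfect authentic cadence, the second (measures 26–33) with a perfect authentic cadence — a large antecedent–consequent pair, i.e. a double period.
Phrase 3 begins with different material from phrase 1, making it contrasting.

contrasting double period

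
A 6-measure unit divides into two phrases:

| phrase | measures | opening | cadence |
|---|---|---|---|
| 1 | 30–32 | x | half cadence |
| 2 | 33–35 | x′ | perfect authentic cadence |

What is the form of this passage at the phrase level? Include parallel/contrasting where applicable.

parallel period

Phrase 1 ends with a half cadence (weaker) and phrase 2 with a perfect authentic cadence (stronger): antecedent + consequent = a period.
The two phrases open with the same material (x / x′), so the period is parallel.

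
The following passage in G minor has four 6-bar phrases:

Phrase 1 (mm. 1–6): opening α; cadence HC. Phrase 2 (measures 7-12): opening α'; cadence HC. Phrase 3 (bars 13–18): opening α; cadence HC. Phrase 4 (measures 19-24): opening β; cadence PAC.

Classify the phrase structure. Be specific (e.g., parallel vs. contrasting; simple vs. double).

Four phrases in two halves: the first half (measures 1-12) ends with a half cadence, the second (measures 13–24) with a perfect authentic cadence — a large antecedent–consequent pair, i.e. a double period.
Phrase 3 begins with the same material as phrase 1, making it parallel.

parallel double period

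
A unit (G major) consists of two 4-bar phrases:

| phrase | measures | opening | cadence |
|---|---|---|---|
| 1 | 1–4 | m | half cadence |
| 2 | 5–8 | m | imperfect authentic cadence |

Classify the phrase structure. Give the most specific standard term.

Phrase 1 ends with a half cadence (weaker) and phrase 2 with an imperfect authentic cadence (stronger): antecedent + consequent = a period.
The two phrases open with the same material (m / m), so the period is parallel.

parallel period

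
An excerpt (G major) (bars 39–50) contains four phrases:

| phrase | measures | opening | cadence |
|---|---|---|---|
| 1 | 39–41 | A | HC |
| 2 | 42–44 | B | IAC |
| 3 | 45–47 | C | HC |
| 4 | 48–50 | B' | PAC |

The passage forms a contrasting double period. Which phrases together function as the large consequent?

In a double period the first pair of phrases (ending imperfect authentic cadence) is the large antecedent and the second pair (ending perfect authentic cadence) is the large consequent; the consequent is phrases 3 and 4.

phrases 3 and 4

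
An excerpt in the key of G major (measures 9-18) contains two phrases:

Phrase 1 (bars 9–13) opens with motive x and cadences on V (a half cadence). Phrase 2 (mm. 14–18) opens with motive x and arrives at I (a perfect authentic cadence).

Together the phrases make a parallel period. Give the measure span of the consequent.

measures 14–18

The phrase ending with the weaker cadence (half cadence) is the antecedent; the one ending more conclusively (perfect authentic cadence) is the consequent. The consequent is measures 14–18.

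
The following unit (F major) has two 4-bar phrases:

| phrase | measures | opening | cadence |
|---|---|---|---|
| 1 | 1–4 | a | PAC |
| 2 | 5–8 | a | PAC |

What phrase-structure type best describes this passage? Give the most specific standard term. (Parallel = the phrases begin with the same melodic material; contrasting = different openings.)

Both phrases have the same opening (a) and the same cadence (perfect authentic cadence): the second is a restatement, not a consequent, so this is a repeated phrase rather than a period.

repeated phrase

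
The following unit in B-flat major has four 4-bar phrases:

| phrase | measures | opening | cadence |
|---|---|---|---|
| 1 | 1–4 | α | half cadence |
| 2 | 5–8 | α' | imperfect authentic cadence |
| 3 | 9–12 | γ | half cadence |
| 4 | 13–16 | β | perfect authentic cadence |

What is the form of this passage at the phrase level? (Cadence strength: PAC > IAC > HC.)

Four phrases in two halves: the first half (mm. 1–8) ends with an imperfect authentic cadence, the second (mm. 9-16) with a perfect authentic cadence — a large antecedent–consequent pair, i.e. a double period.
Phrase 3 begins with different material from phrase 1, making it contrasting.

contrasting double period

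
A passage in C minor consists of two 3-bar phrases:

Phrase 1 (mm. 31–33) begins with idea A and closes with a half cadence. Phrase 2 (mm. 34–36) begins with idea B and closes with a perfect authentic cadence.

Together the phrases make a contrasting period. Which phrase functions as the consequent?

The phrase ending with the weaker cadence (half cadence) is the antecedent; the one ending more conclusively (perfect authentic cadence) is the consequent. The consequent is phrase 2.

phrase 2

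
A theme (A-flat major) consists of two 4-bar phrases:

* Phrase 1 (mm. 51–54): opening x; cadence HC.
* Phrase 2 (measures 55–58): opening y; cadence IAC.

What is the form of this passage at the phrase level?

contrasting period

Phrase 1 ends with a half cadence (weaker) and phrase 2 with an imperfect authentic cadence (stronger): antecedent + consequent = a period.
The two phrases open with different material (x / y), so the period is contrasting.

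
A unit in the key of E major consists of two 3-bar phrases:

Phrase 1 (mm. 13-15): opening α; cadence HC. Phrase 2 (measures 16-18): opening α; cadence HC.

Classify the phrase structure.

Both phrases have the same opening (α) and the same cadence (half cadence): the second is a restatement, not a consequent, so this is a repeated phrase rather than a period.

repeated phrase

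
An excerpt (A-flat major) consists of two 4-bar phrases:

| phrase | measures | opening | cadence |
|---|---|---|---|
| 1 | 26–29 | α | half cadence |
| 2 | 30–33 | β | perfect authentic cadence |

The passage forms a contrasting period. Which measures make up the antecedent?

The phrase ending with the weaker cadence (half cadence) is the antecedent; the one ending more conclusively (perfect authentic cadence) is the consequent. The antecedent is measures 26–29.

measures 26–29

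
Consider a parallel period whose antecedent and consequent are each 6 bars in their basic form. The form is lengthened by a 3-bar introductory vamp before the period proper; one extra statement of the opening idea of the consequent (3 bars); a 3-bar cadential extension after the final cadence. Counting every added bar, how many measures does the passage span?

Basic parallel period: 6 + 6 = 12 bars.
12 (basic form) + 3 (introduction) + 3 (extra statement) + 3 (cadential extension) = 21.

21 measures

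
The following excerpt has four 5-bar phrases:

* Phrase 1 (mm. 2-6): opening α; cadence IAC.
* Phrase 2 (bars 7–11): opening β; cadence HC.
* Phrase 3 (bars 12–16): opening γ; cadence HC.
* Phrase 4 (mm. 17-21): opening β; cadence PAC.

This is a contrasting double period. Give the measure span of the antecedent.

measures 2–11

In a double period the first pair of phrases (ending half cadence) is the large antecedent and the second pair (ending perfect authentic cadence) is the large consequent; the antecedent is measures 2–11.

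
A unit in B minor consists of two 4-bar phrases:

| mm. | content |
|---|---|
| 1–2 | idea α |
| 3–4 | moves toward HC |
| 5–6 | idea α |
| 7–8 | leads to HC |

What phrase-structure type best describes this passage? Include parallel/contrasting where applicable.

Both phrases have the same opening (α) and the same cadence (half cadence): the second is a restatement, not a consequent, so this is a repeated phrase rather than a period.

repeated phrase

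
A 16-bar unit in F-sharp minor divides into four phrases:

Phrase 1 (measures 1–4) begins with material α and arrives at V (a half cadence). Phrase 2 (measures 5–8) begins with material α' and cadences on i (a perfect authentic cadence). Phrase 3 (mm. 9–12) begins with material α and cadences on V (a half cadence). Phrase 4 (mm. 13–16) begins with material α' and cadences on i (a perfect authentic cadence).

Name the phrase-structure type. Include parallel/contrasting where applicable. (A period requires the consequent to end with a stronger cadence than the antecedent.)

The cadence pattern HC–PAC–HC–PAC is weak–strong twice, and phrases 3–4 restate phrases 1–2: a period heard twice, not a double period (which would end weakly at phrase 2).

repeated period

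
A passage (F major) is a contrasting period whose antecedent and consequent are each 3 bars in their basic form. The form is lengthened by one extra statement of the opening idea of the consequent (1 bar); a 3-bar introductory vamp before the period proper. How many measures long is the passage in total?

10 measures

Basic contrasting period: 3 + 3 = 6 bars.
6 (basic form) + 1 (extra statement) + 3 (introduction) = 10.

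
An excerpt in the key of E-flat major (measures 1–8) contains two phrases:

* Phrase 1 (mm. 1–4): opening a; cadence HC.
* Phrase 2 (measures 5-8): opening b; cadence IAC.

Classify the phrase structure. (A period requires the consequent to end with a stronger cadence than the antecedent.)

Phrase 1 ends with a half cadence (weaker) and phrase 2 with an imperfect authentic cadence (stronger): antecedent + consequent = a period.
The two phrases open with different material (a / b), so the period is contrasting.

contrasting period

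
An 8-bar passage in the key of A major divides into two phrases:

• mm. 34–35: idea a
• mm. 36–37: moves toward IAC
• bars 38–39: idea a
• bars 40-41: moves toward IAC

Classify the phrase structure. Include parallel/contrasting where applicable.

Both phrases have the same opening (a) and the same cadence (imperfect authentic cadence): the second is a restatement, not a consequent, so this is a repeated phrase rather than a period.

repeated phrase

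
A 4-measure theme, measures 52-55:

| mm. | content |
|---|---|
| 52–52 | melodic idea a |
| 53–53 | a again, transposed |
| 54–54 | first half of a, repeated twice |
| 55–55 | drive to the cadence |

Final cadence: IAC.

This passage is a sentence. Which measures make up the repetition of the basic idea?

measures 53–53

The presentation of a sentence is the basic idea (m. 52) plus its repetition (m. 53); the repetition of the basic idea is therefore bar 53.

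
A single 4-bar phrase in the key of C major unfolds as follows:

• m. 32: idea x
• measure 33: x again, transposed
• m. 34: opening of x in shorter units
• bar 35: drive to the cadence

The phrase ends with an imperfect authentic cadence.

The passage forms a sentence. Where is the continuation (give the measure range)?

After the presentation (mm. 32–33), the continuation covers the fragmentation through the cadence: bars 34-35.

measures 34–35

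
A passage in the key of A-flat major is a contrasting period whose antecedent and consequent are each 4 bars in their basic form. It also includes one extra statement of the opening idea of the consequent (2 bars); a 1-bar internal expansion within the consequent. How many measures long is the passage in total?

11 measures

Basic contrasting period: 4 + 4 = 8 bars.
8 (basic form) + 2 (extra statement) + 1 (internal expansion) = 11.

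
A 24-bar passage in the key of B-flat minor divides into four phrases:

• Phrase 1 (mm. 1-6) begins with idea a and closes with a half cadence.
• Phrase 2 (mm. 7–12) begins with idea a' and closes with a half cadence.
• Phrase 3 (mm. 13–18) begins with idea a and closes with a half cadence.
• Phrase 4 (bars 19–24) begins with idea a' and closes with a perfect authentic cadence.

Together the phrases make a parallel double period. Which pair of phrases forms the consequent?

phrases 3 and 4

In a double period the first pair of phrases (ending half cadence) is the large antecedent and the second pair (ending perfect authentic cadence) is the large consequent; the consequent is phrases 3 and 4.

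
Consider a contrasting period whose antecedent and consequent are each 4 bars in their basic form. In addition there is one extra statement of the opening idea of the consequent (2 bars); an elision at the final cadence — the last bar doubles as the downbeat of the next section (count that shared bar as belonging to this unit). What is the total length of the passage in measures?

10 measures

Basic contrasting period: 4 + 4 = 8 bars.
8 (basic form) + 2 (extra statement) = 10.
The elision shares a bar with the next section but does not change this unit's count.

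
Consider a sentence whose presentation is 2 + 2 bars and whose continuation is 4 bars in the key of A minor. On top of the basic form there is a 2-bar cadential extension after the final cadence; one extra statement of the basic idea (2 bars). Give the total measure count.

Basic sentence: 2 + 2 + 4 = 8 bars.
8 (basic form) + 2 (cadential extension) + 2 (extra statement) = 12.

12 measures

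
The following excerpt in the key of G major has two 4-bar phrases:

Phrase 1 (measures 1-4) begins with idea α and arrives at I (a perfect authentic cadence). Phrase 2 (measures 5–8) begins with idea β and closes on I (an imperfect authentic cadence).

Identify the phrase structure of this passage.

The second phrase closes with an imperfect authentic cadence, which is not stronger than the first phrase's perfect authentic cadence; without a weak→strong cadential pair there is no antecedent–consequent relationship, so this is a phrase group rather than a period.

phrase group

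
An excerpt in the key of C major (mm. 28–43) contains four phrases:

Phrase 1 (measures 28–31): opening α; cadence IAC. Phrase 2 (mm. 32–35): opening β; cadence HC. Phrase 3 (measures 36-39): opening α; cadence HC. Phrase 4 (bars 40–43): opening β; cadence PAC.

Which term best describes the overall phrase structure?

parallel double period

Four phrases in two halves: the first half (mm. 28–35) ends with a half cadence, the second (measures 36–43) with a perfect authentic cadence — a large antecedent–consequent pair, i.e. a double period.
Phrase 3 begins with the same material as phrase 1, making it parallel.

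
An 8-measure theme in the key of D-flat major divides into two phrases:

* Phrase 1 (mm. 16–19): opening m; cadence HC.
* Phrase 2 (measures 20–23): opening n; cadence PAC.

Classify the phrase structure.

Phrase 1 ends with a half cadence (weaker) and phrase 2 with a perfect authentic cadence (stronger): antecedent + consequent = a period.
The two phrases open with different material (m / n), so the period is contrasting.

contrasting period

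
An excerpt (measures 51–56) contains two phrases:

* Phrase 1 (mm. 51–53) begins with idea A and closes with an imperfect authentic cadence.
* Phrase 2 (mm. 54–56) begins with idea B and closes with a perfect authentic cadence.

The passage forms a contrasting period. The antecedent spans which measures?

measures 51–53

The antecedent is the phrase ending with the weaker cadence (imperfect authentic cadence, phrase 1) and the consequent the one ending more conclusively (perfect authentic cadence, phrase 2); the antecedent is mm. 51–53.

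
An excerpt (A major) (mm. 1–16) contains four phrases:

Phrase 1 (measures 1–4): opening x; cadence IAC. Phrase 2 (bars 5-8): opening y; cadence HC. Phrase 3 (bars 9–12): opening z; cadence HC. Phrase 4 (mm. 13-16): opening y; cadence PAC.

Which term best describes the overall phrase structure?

Four phrases in two halves: the first half (mm. 1-8) ends with a half cadence, the second (mm. 9–16) with a perfect authentic cadence — a large antecedent–consequent pair, i.e. a double period.
Phrase 3 begins with different material from phrase 1, making it contrasting.

contrasting double period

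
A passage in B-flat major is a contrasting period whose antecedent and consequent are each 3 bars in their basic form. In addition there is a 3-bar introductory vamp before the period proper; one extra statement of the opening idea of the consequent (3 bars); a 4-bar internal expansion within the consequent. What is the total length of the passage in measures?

16 measures

Basic contrasting period: 3 + 3 = 6 bars.
6 (basic form) + 3 (introduction) + 3 (extra statement) + 4 (internal expansion) = 16.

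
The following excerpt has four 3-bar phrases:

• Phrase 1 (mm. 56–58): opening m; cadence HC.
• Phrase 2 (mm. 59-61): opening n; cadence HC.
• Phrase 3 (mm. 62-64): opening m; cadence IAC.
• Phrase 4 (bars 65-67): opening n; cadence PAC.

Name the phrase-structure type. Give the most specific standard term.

Four phrases in two halves: the first half (mm. 56–61) ends with a half cadence, the second (bars 62-67) with a perfect authentic cadence — a large antecedent–consequent pair, i.e. a double period.
Phrase 3 begins with the same material as phrase 1, making it parallel.

parallel double period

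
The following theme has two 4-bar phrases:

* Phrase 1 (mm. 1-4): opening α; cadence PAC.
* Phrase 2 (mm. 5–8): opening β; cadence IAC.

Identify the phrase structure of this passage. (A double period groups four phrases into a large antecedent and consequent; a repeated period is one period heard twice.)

The second phrase closes with an imperfect authentic cadence, which is not stronger than the first phrase's perfect authentic cadence; without a weak→strong cadential pair there is no antecedent–consequent relationship, so this is a phrase group rather than a period.

phrase group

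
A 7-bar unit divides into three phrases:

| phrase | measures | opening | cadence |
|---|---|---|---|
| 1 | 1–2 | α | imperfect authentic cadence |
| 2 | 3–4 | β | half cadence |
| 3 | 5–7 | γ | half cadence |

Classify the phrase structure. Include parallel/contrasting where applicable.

The final phrase closes with a half cadence, which is not stronger than the preceding half cadence; the 3 phrases lack an overall antecedent–consequent design and so form a phrase group.

phrase group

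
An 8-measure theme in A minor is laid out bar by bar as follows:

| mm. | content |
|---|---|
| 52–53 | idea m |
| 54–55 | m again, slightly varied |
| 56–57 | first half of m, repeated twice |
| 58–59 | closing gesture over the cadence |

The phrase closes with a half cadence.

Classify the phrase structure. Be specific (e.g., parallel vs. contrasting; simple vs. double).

Basic idea (bars 52–53) + its repetition (mm. 54–55) form the presentation; fragmentation and cadence (measures 56–59) form the continuation — the 8-bar whole is a sentence.

sentence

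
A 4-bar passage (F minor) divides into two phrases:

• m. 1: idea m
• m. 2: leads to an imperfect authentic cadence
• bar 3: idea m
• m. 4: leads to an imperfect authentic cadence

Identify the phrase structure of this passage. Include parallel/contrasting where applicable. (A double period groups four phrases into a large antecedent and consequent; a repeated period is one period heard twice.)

repeated phrase

Both phrases have the same opening (m) and the same cadence (imperfect authentic cadence): the second is a restatement, not a consequent, so this is a repeated phrase rather than a period.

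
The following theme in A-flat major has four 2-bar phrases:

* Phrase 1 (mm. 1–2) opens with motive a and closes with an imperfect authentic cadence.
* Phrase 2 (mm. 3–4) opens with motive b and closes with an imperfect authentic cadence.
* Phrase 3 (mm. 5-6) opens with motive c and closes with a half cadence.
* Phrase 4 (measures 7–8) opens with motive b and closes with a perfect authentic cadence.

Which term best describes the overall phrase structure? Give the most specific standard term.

contrasting double period

Four phrases in two halves: the first half (mm. 1–4) ends with an imperfect authentic cadence, the second (bars 5–8) with a perfect authentic cadence — a large antecedent–consequent pair, i.e. a double period.
Phrase 3 begins with different material from phrase 1, making it contrasting.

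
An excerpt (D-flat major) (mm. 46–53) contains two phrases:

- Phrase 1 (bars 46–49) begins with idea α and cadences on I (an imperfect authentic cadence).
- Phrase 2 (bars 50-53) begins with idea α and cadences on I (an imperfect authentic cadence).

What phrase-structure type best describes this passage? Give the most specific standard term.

Both phrases have the same opening (α) and the same cadence (imperfect authentic cadence): the second is a restatement, not a consequent, so this is a repeated phrase rather than a period.

repeated phrase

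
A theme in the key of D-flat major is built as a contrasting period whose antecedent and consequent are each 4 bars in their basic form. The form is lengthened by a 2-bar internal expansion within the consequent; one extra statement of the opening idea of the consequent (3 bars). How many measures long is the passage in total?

Basic contrasting period: 4 + 4 = 8 bars.
8 (basic form) + 2 (internal expansion) + 3 (extra statement) = 13.

13 measures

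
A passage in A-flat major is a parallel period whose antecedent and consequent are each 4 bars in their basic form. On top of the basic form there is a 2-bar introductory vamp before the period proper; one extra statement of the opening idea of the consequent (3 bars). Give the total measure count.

13 measures

Basic parallel period: 4 + 4 = 8 bars.
8 (basic form) + 2 (introduction) + 3 (extra statement) = 13.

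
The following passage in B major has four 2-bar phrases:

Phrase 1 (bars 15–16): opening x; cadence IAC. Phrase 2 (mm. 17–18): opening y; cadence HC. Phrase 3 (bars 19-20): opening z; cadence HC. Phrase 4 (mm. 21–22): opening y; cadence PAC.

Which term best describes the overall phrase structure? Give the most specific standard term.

Four phrases in two halves: the first half (bars 15-18) ends with a half cadence, the second (mm. 19–22) with a perfect authentic cadence — a large antecedent–consequent pair, i.e. a double period.
Phrase 3 begins with different material from phrase 1, making it contrasting.

contrasting double period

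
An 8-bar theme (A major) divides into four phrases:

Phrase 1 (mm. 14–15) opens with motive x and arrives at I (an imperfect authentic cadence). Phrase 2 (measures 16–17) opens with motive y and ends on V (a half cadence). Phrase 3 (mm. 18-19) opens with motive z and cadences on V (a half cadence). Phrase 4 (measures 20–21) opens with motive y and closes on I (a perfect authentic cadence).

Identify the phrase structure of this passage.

contrasting double period

Four phrases in two halves: the first half (bars 14-17) ends with a half cadence, the second (measures 18-21) with a perfect authentic cadence — a large antecedent–consequent pair, i.e. a double period.
Phrase 3 begins with different material from phrase 1, making it contrasting.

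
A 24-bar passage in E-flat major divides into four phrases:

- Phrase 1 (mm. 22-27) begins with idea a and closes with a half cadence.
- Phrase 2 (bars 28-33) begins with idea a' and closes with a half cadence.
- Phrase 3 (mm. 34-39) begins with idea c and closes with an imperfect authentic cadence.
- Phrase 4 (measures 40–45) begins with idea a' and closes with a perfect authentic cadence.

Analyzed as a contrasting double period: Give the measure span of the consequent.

In a double period the four phrases pair into a large antecedent (phrases 1–2, ending half cadence) and a large consequent (phrases 3–4, ending perfect authentic cadence). The consequent spans bars 34–45.

measures 34–45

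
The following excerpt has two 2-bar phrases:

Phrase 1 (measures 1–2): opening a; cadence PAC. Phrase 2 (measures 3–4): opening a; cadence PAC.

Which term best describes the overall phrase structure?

repeated phrase

Both phrases have the same opening (a) and the same cadence (perfect authentic cadence): the second is a restatement, not a consequent, so this is a repeated phrase rather than a period.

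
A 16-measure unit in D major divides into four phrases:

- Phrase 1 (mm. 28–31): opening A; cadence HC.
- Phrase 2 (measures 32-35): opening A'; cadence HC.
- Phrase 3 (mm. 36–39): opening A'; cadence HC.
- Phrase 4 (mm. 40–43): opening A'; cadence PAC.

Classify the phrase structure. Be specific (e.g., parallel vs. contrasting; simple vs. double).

parallel double period

Four phrases in two halves: the first half (mm. 28–35) ends with a half cadence, the second (mm. 36–43) with a perfect authentic cadence — a large antecedent–consequent pair, i.e. a double period.
Phrase 3 begins with the same material as phrase 1, making it parallel.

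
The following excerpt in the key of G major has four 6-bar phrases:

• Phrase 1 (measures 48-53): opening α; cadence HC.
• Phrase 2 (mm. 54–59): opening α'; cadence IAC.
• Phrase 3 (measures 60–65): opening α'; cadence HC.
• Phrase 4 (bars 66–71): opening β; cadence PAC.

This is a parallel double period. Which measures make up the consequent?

measures 60–71

In a double period the first pair of phrases (ending imperfect authentic cadence) is the large antecedent and the second pair (ending perfect authentic cadence) is the large consequent; the consequent is measures 60–71.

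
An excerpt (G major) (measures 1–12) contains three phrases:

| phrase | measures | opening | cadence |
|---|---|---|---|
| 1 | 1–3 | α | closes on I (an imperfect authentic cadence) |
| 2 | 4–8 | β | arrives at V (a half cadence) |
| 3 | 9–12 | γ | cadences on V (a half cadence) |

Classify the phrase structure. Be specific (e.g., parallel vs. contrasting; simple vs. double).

phrase group

The final phrase closes with a half cadence, which is not stronger than the preceding half cadence; the 3 phrases lack an overall antecedent–consequent design and so form a phrase group.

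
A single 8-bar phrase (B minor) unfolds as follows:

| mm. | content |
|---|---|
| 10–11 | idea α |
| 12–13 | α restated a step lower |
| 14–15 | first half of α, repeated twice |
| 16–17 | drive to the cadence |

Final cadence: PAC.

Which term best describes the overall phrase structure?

Basic idea (mm. 10–11) + its repetition (measures 12-13) form the presentation; fragmentation and cadence (mm. 14–17) form the continuation — the 8-bar whole is a sentence.

sentence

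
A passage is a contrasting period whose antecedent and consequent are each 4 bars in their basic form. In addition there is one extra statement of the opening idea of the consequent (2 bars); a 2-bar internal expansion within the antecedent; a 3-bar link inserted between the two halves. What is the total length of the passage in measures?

Basic contrasting period: 4 + 4 = 8 bars.
8 (basic form) + 2 (extra statement) + 2 (internal expansion) + 3 (link) = 15.

15 measures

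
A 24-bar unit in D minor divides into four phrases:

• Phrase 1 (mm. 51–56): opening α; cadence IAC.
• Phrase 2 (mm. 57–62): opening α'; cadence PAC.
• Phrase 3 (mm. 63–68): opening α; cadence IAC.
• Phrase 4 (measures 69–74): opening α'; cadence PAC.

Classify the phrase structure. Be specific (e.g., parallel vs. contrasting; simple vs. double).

The cadence pattern IAC–PAC–IAC–PAC is weak–strong twice, and phrases 3–4 restate phrases 1–2: a period heard twice, not a double period (which would end weakly at phrase 2).

repeated period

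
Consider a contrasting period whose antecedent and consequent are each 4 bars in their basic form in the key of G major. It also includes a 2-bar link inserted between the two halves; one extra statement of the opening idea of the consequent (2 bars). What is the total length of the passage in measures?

Basic contrasting period: 4 + 4 = 8 bars.
8 (basic form) + 2 (link) + 2 (extra statement) = 12.

12 measures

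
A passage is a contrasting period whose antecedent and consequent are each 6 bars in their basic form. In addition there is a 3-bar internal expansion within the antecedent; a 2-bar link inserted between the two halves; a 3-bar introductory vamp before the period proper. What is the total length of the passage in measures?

Basic contrasting period: 6 + 6 = 12 bars.
12 (basic form) + 3 (internal expansion) + 2 (link) + 3 (introduction) = 20.

20 measures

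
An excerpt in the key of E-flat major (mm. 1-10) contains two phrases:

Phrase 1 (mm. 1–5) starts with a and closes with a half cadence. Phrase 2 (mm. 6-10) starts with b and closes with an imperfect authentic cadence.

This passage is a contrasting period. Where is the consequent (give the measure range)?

measures 6–10

The antecedent is the phrase ending with the weaker cadence (half cadence, phrase 1) and the consequent the one ending more conclusively (imperfect authentic cadence, phrase 2); the consequent is measures 6-10.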